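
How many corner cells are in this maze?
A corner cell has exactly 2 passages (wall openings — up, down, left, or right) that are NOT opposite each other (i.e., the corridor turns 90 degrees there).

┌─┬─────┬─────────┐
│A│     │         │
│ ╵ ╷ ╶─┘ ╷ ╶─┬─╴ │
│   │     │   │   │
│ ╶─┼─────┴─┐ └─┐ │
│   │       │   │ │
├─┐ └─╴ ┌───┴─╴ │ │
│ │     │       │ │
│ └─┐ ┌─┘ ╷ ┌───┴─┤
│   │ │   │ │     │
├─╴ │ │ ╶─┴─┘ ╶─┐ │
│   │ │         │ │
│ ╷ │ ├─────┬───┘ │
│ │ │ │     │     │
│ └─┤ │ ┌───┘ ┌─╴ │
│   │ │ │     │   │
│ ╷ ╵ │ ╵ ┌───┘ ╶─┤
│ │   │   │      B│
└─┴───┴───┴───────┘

Counting corner cells (2 non-opposite passages):
Total corners: 35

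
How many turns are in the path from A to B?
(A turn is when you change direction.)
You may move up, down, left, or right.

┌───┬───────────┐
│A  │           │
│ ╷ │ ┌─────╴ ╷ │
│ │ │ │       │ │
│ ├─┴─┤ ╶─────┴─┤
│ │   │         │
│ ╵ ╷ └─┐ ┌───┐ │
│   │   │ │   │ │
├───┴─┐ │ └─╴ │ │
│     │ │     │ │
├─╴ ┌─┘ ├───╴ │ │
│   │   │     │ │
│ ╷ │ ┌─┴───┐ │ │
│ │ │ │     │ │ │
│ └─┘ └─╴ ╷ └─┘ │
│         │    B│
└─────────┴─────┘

Directions: down, down, down, right, up, right, down, right, down, down, left, down, down, right, right, up, right, down, right, right
Number of turns: 13

Solution:

┌───┬───────────┐
│A  │           │
│ ╷ │ ┌─────╴ ╷ │
│↓│ │ │       │ │
│ ├─┴─┤ ╶─────┴─┤
│↓│↱ ↓│         │
│ ╵ ╷ └─┐ ┌───┐ │
│↳ ↑│↳ ↓│ │   │ │
├───┴─┐ │ └─╴ │ │
│     │↓│     │ │
├─╴ ┌─┘ ├───╴ │ │
│   │↓ ↲│     │ │
│ ╷ │ ┌─┴───┐ │ │
│ │ │↓│  ↱ ↓│ │ │
│ └─┘ └─╴ ╷ └─┘ │
│    ↳ → ↑│↳ → B│
└─────────┴─────┘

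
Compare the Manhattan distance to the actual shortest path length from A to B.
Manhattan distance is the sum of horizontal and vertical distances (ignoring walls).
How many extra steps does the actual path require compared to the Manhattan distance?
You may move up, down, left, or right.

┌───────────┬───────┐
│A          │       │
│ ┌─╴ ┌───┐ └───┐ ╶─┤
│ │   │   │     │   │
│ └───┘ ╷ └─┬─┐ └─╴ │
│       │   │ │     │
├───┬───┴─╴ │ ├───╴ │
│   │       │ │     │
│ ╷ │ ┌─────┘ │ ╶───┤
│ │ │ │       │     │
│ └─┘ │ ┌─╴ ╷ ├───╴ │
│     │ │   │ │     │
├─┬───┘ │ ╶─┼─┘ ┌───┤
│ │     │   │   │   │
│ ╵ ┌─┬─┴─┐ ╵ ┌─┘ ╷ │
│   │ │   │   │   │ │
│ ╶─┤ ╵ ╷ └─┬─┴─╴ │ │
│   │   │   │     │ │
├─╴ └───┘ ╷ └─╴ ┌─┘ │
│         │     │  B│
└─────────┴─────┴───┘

Manhattan distance: |9 - 0| + |9 - 0| = 18
Actual path length: 56
Extra steps: 56 - 18 = 38

Solution:

┌───────────┬───────┐
│A → → → → ↓│       │
│ ┌─╴ ┌───┐ └───┐ ╶─┤
│ │   │   │↳ → ↓│   │
│ └───┘ ╷ └─┬─┐ └─╴ │
│       │   │ │↳ → ↓│
├───┬───┴─╴ │ ├───╴ │
│   │       │ │↓ ← ↲│
│ ╷ │ ┌─────┘ │ ╶───┤
│ │ │ │↓ ← ↰  │↳ → ↓│
│ └─┘ │ ┌─╴ ╷ ├───╴ │
│     │↓│↱ ↑│ │↓ ← ↲│
├─┬───┘ │ ╶─┼─┘ ┌───┤
│ │↓ ← ↲│↑ ↰│↓ ↲│↱ ↓│
│ ╵ ┌─┬─┴─┐ ╵ ┌─┘ ╷ │
│↓ ↲│ │   │↑ ↲│  ↑│↓│
│ ╶─┤ ╵ ╷ └─┬─┴─╴ │ │
│↳ ↓│   │↱ ↓│  ↱ ↑│↓│
├─╴ └───┘ ╷ └─╴ ┌─┘ │
│  ↳ → → ↑│↳ → ↑│  B│
└─────────┴─────┴───┘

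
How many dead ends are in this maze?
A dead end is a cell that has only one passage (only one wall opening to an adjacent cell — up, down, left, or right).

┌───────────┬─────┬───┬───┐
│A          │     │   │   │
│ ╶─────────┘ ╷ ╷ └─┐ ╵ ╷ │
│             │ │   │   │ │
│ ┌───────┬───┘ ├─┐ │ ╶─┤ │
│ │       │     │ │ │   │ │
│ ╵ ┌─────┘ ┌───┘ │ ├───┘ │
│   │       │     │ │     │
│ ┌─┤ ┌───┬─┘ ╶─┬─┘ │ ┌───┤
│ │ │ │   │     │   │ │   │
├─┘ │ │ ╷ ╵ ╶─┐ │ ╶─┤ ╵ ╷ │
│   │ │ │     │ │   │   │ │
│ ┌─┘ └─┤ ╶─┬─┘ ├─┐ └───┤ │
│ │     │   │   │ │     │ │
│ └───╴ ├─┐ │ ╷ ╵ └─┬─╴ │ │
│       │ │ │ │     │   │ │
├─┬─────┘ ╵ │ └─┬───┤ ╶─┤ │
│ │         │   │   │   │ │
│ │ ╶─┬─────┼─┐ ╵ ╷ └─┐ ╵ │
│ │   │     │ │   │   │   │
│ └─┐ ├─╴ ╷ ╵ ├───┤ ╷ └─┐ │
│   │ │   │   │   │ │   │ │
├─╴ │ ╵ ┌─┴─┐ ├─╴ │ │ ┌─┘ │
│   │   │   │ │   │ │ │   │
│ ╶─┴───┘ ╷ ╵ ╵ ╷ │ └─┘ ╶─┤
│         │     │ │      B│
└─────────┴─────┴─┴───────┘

Checking each cell for number of passages:

Dead ends found at positions:
  (0, 5)
  (0, 9)
  (2, 4)
  (2, 8)
  (2, 11)
  (4, 0)
  (4, 1)
  (5, 3)
  (5, 6)
  (6, 1)
  (6, 8)
  (7, 4)
  (7, 9)
  (8, 0)
  (9, 3)
  (9, 6)
  (10, 7)
  (10, 11)
  (11, 10)
  (12, 8)
  (12, 12)
Total dead ends: 21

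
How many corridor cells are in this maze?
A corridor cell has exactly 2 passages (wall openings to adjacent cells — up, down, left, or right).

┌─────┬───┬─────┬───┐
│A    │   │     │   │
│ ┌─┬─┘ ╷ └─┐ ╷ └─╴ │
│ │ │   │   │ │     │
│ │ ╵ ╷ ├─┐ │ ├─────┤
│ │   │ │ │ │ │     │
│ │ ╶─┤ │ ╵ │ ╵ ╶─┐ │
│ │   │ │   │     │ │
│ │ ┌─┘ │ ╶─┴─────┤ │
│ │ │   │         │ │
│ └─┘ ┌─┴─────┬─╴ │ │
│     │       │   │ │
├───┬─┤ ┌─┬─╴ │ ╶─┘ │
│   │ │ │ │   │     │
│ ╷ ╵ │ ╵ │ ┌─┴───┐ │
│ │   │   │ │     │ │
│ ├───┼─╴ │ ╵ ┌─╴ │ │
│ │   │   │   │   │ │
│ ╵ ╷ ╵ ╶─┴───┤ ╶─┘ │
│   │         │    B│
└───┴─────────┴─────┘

Counting cells with exactly 2 passages:
Total corridor cells: 80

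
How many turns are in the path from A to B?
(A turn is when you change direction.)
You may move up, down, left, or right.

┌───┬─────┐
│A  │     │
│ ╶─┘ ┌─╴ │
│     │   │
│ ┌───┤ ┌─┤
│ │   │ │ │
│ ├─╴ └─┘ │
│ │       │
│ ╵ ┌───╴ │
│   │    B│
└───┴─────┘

Directions: down, down, down, down, right, up, right, right, right, down
Number of turns: 4

Solution:

┌───┬─────┐
│A  │     │
│ ╶─┘ ┌─╴ │
│↓    │   │
│ ┌───┤ ┌─┤
│↓│   │ │ │
│ ├─╴ └─┘ │
│↓│↱ → → ↓│
│ ╵ ┌───╴ │
│↳ ↑│    B│
└───┴─────┘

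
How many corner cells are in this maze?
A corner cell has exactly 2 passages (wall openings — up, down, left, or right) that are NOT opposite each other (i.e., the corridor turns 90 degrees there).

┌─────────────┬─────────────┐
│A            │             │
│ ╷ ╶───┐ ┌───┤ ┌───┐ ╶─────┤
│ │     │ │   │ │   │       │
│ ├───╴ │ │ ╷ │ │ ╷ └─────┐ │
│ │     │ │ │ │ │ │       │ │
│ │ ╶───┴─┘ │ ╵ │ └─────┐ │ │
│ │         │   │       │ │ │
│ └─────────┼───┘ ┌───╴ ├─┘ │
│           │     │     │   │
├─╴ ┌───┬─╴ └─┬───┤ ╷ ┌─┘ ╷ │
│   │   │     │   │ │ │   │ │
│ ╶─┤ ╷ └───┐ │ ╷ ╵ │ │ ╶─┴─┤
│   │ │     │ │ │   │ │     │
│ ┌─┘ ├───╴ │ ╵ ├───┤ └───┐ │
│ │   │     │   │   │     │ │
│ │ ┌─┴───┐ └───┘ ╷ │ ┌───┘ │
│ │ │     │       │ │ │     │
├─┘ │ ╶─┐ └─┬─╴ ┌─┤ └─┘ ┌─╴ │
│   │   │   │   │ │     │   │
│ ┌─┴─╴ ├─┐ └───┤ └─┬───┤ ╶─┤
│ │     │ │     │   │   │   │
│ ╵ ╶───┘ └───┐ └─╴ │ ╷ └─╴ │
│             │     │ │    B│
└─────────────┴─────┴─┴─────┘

Counting corner cells (2 non-opposite passages):
Total corners: 77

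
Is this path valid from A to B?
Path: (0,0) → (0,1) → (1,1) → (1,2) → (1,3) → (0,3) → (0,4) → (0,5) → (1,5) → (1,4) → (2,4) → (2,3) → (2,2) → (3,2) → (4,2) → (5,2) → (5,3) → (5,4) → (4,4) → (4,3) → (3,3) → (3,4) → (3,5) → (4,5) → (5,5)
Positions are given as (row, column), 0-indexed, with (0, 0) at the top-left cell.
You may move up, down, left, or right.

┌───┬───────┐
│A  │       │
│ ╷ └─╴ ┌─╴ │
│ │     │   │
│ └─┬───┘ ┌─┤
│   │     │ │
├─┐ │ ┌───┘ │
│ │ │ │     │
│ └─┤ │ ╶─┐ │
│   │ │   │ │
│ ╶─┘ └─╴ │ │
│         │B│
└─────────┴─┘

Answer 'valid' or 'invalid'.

Checking path validity:
Result: All consecutive moves are passable.

valid

Correct solution:

┌───┬───────┐
│A ↓│  ↱ → ↓│
│ ╷ └─╴ ┌─╴ │
│ │↳ → ↑│↓ ↲│
│ └─┬───┘ ┌─┤
│   │↓ ← ↲│ │
├─┐ │ ┌───┘ │
│ │ │↓│↱ → ↓│
│ └─┤ │ ╶─┐ │
│   │↓│↑ ↰│↓│
│ ╶─┘ └─╴ │ │
│    ↳ → ↑│B│
└─────────┴─┘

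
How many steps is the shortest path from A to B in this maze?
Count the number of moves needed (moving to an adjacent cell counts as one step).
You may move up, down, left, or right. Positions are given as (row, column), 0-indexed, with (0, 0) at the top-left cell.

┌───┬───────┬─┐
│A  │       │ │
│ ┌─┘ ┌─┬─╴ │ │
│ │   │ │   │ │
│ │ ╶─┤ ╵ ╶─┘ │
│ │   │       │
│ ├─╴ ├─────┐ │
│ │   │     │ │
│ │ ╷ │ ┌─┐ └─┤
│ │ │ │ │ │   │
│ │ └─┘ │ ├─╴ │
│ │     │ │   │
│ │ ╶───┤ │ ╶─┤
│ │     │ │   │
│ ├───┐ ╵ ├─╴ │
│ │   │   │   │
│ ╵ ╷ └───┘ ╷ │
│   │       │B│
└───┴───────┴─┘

Using BFS to find shortest path:
Start: (0, 0), End: (8, 6)
Path found:
(0,0) → (1,0) → (2,0) → (3,0) → (4,0) → (5,0) → (6,0) → (7,0) → (8,0) → (8,1) → (7,1) → (7,2) → (8,2) → (8,3) → (8,4) → (8,5) → (7,5) → (7,6) → (8,6)
Number of steps: 18

Solution:

┌───┬───────┬─┐
│A  │       │ │
│ ┌─┘ ┌─┬─╴ │ │
│↓│   │ │   │ │
│ │ ╶─┤ ╵ ╶─┘ │
│↓│   │       │
│ ├─╴ ├─────┐ │
│↓│   │     │ │
│ │ ╷ │ ┌─┐ └─┤
│↓│ │ │ │ │   │
│ │ └─┘ │ ├─╴ │
│↓│     │ │   │
│ │ ╶───┤ │ ╶─┤
│↓│     │ │   │
│ ├───┐ ╵ ├─╴ │
│↓│↱ ↓│   │↱ ↓│
│ ╵ ╷ └───┘ ╷ │
│↳ ↑│↳ → → ↑│B│
└───┴───────┴─┘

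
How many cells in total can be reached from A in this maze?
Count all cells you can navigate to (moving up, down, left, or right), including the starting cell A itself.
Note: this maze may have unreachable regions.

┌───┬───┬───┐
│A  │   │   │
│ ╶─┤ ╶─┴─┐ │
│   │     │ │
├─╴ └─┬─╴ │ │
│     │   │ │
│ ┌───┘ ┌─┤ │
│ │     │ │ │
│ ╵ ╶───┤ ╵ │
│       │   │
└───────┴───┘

Using BFS/flood-fill to find all reachable cells from A:
Maze size: 5 × 6 = 30 total cells
8 cell(s) are walled off and cannot be reached from A.
Reachable cells: 22

Reachable region (· marks reachable cells):

┌───┬───┬───┐
│A ·│· ·│   │
│ ╶─┤ ╶─┴─┐ │
│· ·│· · ·│ │
├─╴ └─┬─╴ │ │
│· · ·│· ·│ │
│ ┌───┘ ┌─┤ │
│·│· · ·│ │ │
│ ╵ ╶───┤ ╵ │
│· · · ·│   │
└───────┴───┘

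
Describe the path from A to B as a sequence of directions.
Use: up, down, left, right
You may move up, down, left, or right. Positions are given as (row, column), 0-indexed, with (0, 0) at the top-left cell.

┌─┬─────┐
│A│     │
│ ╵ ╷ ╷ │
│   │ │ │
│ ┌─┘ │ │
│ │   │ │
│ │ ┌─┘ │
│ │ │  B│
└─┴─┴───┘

Finding the path and converting it to directions:
Path through cells: (0,0) → (1,0) → (1,1) → (0,1) → (0,2) → (0,3) → (1,3) → (2,3) → (3,3)
Directions: down, right, up, right, right, down, down, down

Solution:

┌─┬─────┐
│A│↱ → ↓│
│ ╵ ╷ ╷ │
│↳ ↑│ │↓│
│ ┌─┘ │ │
│ │   │↓│
│ │ ┌─┘ │
│ │ │  B│
└─┴─┴───┘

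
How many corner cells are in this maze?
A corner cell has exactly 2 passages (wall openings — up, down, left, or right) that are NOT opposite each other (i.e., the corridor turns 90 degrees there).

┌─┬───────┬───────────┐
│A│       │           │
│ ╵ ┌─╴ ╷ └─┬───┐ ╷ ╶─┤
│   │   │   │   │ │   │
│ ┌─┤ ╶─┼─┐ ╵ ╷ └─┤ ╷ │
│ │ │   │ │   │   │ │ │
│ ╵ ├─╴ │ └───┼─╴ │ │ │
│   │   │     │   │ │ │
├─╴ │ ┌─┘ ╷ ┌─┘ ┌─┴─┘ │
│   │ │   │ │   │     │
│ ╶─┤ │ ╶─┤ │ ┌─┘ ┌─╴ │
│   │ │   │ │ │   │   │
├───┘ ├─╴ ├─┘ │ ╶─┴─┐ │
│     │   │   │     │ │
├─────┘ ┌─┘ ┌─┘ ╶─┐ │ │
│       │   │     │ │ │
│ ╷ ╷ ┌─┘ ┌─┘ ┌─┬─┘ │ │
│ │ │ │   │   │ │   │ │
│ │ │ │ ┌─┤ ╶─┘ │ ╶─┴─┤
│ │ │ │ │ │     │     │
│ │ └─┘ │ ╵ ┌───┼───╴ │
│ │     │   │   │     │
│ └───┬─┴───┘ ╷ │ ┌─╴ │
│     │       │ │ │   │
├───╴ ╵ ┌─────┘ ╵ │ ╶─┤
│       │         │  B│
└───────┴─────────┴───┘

Counting corner cells (2 non-opposite passages):
Total corners: 69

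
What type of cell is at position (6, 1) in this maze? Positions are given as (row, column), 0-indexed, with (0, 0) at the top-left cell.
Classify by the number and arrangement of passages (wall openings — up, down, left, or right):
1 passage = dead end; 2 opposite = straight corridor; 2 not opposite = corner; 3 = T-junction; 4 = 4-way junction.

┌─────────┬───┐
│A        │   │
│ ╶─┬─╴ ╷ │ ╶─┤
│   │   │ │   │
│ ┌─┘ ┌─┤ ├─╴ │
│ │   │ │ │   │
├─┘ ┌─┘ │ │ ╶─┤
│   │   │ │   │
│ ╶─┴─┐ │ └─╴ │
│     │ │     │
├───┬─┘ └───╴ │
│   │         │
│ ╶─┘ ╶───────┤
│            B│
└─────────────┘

Checking cell at (6, 1):
Number of passages: 2
Cell type: straight corridor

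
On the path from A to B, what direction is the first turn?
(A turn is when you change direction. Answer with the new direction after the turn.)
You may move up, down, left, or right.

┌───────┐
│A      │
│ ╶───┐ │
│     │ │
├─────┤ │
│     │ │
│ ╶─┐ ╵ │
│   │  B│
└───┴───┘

Directions: right, right, right, down, down, down
First turn direction: down

Solution:

┌───────┐
│A → → ↓│
│ ╶───┐ │
│     │↓│
├─────┤ │
│     │↓│
│ ╶─┐ ╵ │
│   │  B│
└───┴───┘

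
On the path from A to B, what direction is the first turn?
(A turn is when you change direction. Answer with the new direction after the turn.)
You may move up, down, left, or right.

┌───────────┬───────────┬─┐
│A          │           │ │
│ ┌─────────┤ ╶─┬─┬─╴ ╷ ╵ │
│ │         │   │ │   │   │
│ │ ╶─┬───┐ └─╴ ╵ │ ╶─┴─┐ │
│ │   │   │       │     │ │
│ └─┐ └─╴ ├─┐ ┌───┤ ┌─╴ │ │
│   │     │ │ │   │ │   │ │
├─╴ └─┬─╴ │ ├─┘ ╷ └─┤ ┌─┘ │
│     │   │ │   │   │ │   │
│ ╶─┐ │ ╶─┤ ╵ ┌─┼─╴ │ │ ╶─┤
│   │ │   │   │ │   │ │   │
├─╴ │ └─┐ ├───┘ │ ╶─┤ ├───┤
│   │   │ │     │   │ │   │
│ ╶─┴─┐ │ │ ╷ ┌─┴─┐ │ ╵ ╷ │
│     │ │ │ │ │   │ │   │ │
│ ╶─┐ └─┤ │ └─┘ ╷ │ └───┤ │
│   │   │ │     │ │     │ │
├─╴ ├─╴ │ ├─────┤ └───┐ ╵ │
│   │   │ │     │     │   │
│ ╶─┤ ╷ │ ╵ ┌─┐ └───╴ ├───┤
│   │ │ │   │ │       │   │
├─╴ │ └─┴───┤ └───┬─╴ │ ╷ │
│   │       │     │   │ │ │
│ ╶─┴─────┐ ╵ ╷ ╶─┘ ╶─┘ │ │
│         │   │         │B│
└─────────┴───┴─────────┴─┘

Directions: down, down, down, right, down, left, down, right, down, left, down, right, right, down, right, down, left, down, down, right, right, right, down, right, up, right, down, right, right, right, right, up, up, right, down, down
First turn direction: right

Solution:

┌───────────┬───────────┬─┐
│A          │           │ │
│ ┌─────────┤ ╶─┬─┬─╴ ╷ ╵ │
│↓│         │   │ │   │   │
│ │ ╶─┬───┐ └─╴ ╵ │ ╶─┴─┐ │
│↓│   │   │       │     │ │
│ └─┐ └─╴ ├─┐ ┌───┤ ┌─╴ │ │
│↳ ↓│     │ │ │   │ │   │ │
├─╴ └─┬─╴ │ ├─┘ ╷ └─┤ ┌─┘ │
│↓ ↲  │   │ │   │   │ │   │
│ ╶─┐ │ ╶─┤ ╵ ┌─┼─╴ │ │ ╶─┤
│↳ ↓│ │   │   │ │   │ │   │
├─╴ │ └─┐ ├───┘ │ ╶─┤ ├───┤
│↓ ↲│   │ │     │   │ │   │
│ ╶─┴─┐ │ │ ╷ ┌─┴─┐ │ ╵ ╷ │
│↳ → ↓│ │ │ │ │   │ │   │ │
│ ╶─┐ └─┤ │ └─┘ ╷ │ └───┤ │
│   │↳ ↓│ │     │ │     │ │
├─╴ ├─╴ │ ├─────┤ └───┐ ╵ │
│   │↓ ↲│ │     │     │   │
│ ╶─┤ ╷ │ ╵ ┌─┐ └───╴ ├───┤
│   │↓│ │   │ │       │↱ ↓│
├─╴ │ └─┴───┤ └───┬─╴ │ ╷ │
│   │↳ → → ↓│↱ ↓  │   │↑│↓│
│ ╶─┴─────┐ ╵ ╷ ╶─┘ ╶─┘ │ │
│         │↳ ↑│↳ → → → ↑│B│
└─────────┴───┴─────────┴─┘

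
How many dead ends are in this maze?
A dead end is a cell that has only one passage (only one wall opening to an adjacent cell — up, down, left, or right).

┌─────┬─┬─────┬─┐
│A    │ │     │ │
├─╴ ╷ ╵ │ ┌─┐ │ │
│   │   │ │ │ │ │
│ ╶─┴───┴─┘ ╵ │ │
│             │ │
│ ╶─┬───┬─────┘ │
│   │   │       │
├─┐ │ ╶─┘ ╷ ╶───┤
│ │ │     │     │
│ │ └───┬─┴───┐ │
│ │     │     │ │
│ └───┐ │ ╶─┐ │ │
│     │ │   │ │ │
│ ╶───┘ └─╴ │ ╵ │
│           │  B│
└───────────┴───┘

Checking each cell for number of passages:

Dead ends found at positions:
  (0, 0)
  (0, 3)
  (0, 7)
  (1, 4)
  (1, 5)
  (3, 3)
  (4, 0)
  (6, 2)
Total dead ends: 8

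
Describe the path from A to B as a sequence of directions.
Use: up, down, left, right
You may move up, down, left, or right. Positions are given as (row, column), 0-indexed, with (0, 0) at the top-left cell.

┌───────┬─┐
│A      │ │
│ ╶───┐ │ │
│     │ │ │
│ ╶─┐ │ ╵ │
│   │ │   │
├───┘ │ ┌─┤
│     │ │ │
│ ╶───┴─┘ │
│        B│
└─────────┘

Finding the path and converting it to directions:
Path through cells: (0,0) → (1,0) → (1,1) → (1,2) → (2,2) → (3,2) → (3,1) → (3,0) → (4,0) → (4,1) → (4,2) → (4,3) → (4,4)
Directions: down, right, right, down, down, left, left, down, right, right, right, right

Solution:

┌───────┬─┐
│A      │ │
│ ╶───┐ │ │
│↳ → ↓│ │ │
│ ╶─┐ │ ╵ │
│   │↓│   │
├───┘ │ ┌─┤
│↓ ← ↲│ │ │
│ ╶───┴─┘ │
│↳ → → → B│
└─────────┘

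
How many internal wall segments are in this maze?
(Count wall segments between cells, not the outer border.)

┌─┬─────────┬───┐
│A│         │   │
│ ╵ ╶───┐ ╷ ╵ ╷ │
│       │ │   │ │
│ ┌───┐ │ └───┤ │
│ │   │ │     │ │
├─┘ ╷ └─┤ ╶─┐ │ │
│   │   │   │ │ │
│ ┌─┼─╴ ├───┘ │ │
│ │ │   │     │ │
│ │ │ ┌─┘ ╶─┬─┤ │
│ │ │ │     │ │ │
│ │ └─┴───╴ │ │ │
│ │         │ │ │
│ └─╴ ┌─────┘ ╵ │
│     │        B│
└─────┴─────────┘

Counting internal wall segments:
Total internal walls: 49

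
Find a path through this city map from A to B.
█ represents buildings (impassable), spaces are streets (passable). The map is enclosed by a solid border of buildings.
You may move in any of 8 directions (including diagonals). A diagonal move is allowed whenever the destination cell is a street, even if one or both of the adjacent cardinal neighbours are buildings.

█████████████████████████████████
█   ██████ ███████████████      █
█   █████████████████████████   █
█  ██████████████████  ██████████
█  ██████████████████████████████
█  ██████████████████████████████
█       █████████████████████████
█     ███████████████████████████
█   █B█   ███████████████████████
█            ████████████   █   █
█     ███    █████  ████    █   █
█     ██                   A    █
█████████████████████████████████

Finding the shortest path from A to B:
Movement: 8-directional
Path length: 22 steps
Directions: left → left → left → left → left → left → left → left → left → left → left → left → left → left → left → left → left → up-left → up-left → left → left → up-left

Solution:

█████████████████████████████████
█   ██████ ███████████████      █
█   █████████████████████████   █
█  ██████████████████  ██████████
█  ██████████████████████████████
█  ██████████████████████████████
█       █████████████████████████
█     ███████████████████████████
█   █B█   ███████████████████████
█     ↖←←    ████████████   █   █
█     ███↖   █████  ████    █   █
█     ██  ↖←←←←←←←←←←←←←←←←A    █
█████████████████████████████████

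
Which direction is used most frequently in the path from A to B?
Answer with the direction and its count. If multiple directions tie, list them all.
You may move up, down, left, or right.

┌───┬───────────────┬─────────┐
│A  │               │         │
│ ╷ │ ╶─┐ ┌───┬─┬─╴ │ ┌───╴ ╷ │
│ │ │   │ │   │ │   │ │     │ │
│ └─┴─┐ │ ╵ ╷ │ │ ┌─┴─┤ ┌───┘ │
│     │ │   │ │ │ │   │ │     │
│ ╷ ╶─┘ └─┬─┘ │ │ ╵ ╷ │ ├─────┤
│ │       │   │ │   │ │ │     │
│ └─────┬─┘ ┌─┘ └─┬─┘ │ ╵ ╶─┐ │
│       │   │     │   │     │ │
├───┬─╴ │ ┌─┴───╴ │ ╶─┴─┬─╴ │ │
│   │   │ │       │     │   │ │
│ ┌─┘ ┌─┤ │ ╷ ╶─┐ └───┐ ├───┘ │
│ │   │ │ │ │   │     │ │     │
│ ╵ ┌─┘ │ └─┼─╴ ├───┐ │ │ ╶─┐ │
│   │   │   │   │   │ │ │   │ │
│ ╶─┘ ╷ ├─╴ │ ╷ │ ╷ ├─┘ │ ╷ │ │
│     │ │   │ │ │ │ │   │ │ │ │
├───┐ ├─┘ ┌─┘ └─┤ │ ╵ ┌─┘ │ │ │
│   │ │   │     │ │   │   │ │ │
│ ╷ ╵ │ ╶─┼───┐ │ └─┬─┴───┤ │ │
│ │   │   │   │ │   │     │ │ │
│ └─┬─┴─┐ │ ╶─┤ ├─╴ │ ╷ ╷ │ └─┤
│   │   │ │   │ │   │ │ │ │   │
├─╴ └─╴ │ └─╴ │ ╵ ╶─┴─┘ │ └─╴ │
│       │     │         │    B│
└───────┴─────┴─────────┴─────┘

Directions: down, down, right, down, right, right, up, up, left, up, right, right, right, right, right, right, right, down, left, down, down, right, up, right, down, down, left, down, right, right, down, down, down, left, down, left, up, up, left, down, down, down, right, down, left, down, right, right, right, up, up, right, down, down, right, right
Counts: {'down': 20, 'right': 21, 'up': 8, 'left': 7}
Most common: right (21 times)

Solution:

┌───┬───────────────┬─────────┐
│A  │↱ → → → → → → ↓│         │
│ ╷ │ ╶─┐ ┌───┬─┬─╴ │ ┌───╴ ╷ │
│↓│ │↑ ↰│ │   │ │↓ ↲│ │     │ │
│ └─┴─┐ │ ╵ ╷ │ │ ┌─┴─┤ ┌───┘ │
│↳ ↓  │↑│   │ │ │↓│↱ ↓│ │     │
│ ╷ ╶─┘ └─┬─┘ │ │ ╵ ╷ │ ├─────┤
│ │↳ → ↑  │   │ │↳ ↑│↓│ │     │
│ └─────┬─┘ ┌─┘ └─┬─┘ │ ╵ ╶─┐ │
│       │   │     │↓ ↲│     │ │
├───┬─╴ │ ┌─┴───╴ │ ╶─┴─┬─╴ │ │
│   │   │ │       │↳ → ↓│   │ │
│ ┌─┘ ┌─┤ │ ╷ ╶─┐ └───┐ ├───┘ │
│ │   │ │ │ │   │     │↓│     │
│ ╵ ┌─┘ │ └─┼─╴ ├───┐ │ │ ╶─┐ │
│   │   │   │   │↓ ↰│ │↓│   │ │
│ ╶─┘ ╷ ├─╴ │ ╷ │ ╷ ├─┘ │ ╷ │ │
│     │ │   │ │ │↓│↑│↓ ↲│ │ │ │
├───┐ ├─┘ ┌─┘ └─┤ │ ╵ ┌─┘ │ │ │
│   │ │   │     │↓│↑ ↲│   │ │ │
│ ╷ ╵ │ ╶─┼───┐ │ └─┬─┴───┤ │ │
│ │   │   │   │ │↳ ↓│  ↱ ↓│ │ │
│ └─┬─┴─┐ │ ╶─┤ ├─╴ │ ╷ ╷ │ └─┤
│   │   │ │   │ │↓ ↲│ │↑│↓│   │
├─╴ └─╴ │ └─╴ │ ╵ ╶─┴─┘ │ └─╴ │
│       │     │  ↳ → → ↑│↳ → B│
└───────┴─────┴─────────┴─────┘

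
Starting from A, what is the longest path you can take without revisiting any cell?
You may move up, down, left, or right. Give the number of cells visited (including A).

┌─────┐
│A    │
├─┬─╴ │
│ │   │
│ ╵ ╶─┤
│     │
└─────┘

Finding longest simple path using DFS:
Start: (0, 0)
Longest path visits 8 cells
Path: A → right → right → down → left → down → left → up

Solution:

┌─────┐
│A → ↓│
├─┬─╴ │
│B│↓ ↲│
│ ╵ ╶─┤
│↑ ↲  │
└─────┘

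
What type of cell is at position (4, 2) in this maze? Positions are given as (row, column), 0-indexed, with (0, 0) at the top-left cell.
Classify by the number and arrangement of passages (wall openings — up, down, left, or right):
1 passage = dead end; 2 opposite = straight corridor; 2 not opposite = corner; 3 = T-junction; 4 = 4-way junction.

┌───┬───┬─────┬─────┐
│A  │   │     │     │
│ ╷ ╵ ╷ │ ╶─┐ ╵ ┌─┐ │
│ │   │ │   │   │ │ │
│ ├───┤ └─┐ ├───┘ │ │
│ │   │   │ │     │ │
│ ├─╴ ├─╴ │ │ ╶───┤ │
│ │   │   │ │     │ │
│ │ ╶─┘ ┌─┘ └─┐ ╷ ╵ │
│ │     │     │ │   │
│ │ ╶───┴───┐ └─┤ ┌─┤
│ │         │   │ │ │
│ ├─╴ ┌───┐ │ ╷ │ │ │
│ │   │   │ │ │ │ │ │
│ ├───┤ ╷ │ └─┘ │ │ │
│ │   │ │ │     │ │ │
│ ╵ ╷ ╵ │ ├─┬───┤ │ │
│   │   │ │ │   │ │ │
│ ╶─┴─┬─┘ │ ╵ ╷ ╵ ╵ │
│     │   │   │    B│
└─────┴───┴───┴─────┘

Checking cell at (4, 2):
Number of passages: 2
Cell type: straight corridor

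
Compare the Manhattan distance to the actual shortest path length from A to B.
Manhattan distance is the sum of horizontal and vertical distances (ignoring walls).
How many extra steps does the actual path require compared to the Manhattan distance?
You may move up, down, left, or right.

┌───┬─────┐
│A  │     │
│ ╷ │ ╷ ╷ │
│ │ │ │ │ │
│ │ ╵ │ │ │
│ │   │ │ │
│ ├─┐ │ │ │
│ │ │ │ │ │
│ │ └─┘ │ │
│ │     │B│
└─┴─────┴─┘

Manhattan distance: |4 - 0| + |4 - 0| = 8
Actual path length: 12
Extra steps: 12 - 8 = 4

Solution:

┌───┬─────┐
│A ↓│↱ → ↓│
│ ╷ │ ╷ ╷ │
│ │↓│↑│ │↓│
│ │ ╵ │ │ │
│ │↳ ↑│ │↓│
│ ├─┐ │ │ │
│ │ │ │ │↓│
│ │ └─┘ │ │
│ │     │B│
└─┴─────┴─┘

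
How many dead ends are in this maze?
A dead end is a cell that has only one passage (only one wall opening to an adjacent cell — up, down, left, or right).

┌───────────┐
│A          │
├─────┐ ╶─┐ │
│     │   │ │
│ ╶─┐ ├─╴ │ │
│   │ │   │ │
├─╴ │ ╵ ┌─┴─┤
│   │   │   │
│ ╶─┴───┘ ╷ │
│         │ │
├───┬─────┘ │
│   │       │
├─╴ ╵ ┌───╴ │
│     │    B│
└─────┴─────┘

Checking each cell for number of passages:

Dead ends found at positions:
  (0, 0)
  (2, 5)
  (5, 0)
  (6, 0)
  (6, 3)
Total dead ends: 5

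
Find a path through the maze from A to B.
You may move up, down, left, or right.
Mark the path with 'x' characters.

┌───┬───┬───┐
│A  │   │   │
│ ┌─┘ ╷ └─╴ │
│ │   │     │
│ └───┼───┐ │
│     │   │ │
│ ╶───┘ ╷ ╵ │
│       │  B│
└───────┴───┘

Finding the shortest path through the maze:
Path length: 10 steps
Directions: down → down → down → right → right → right → up → right → down → right

Solution:

┌───┬───┬───┐
│A  │   │   │
│ ┌─┘ ╷ └─╴ │
│x│   │     │
│ └───┼───┐ │
│x    │x x│ │
│ ╶───┘ ╷ ╵ │
│x x x x│x B│
└───────┴───┘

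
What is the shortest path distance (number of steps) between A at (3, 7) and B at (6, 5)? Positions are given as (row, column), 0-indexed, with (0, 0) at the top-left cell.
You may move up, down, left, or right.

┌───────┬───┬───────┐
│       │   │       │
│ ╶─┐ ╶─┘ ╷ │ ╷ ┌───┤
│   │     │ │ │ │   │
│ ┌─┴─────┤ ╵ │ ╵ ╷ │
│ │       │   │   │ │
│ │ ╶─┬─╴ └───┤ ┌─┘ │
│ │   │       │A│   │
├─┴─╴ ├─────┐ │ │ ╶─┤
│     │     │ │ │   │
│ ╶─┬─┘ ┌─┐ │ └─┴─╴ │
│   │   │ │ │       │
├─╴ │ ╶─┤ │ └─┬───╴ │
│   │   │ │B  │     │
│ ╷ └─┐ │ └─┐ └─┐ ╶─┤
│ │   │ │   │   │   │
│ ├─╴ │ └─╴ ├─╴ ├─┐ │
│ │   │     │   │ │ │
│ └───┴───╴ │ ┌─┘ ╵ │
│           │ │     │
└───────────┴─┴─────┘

Finding path from (3, 7) to (6, 5):
Path: (3,7) → (2,7) → (2,8) → (1,8) → (1,9) → (2,9) → (3,9) → (3,8) → (4,8) → (4,9) → (5,9) → (5,8) → (5,7) → (5,6) → (4,6) → (3,6) → (3,5) → (3,4) → (2,4) → (2,3) → (2,2) → (2,1) → (3,1) → (3,2) → (4,2) → (4,1) → (4,0) → (5,0) → (5,1) → (6,1) → (6,0) → (7,0) → (8,0) → (9,0) → (9,1) → (9,2) → (9,3) → (9,4) → (9,5) → (8,5) → (8,4) → (8,3) → (7,3) → (6,3) → (6,2) → (5,2) → (5,3) → (4,3) → (4,4) → (4,5) → (5,5) → (6,5)
Distance: 51 steps

Solution:

┌───────┬───┬───────┐
│       │   │       │
│ ╶─┐ ╶─┘ ╷ │ ╷ ┌───┤
│   │     │ │ │ │↱ ↓│
│ ┌─┴─────┤ ╵ │ ╵ ╷ │
│ │↓ ← ← ↰│   │↱ ↑│↓│
│ │ ╶─┬─╴ └───┤ ┌─┘ │
│ │↳ ↓│  ↑ ← ↰│A│↓ ↲│
├─┴─╴ ├─────┐ │ │ ╶─┤
│↓ ← ↲│↱ → ↓│↑│ │↳ ↓│
│ ╶─┬─┘ ┌─┐ │ └─┴─╴ │
│↳ ↓│↱ ↑│ │↓│↑ ← ← ↲│
├─╴ │ ╶─┤ │ └─┬───╴ │
│↓ ↲│↑ ↰│ │B  │     │
│ ╷ └─┐ │ └─┐ └─┐ ╶─┤
│↓│   │↑│   │   │   │
│ ├─╴ │ └─╴ ├─╴ ├─┐ │
│↓│   │↑ ← ↰│   │ │ │
│ └───┴───╴ │ ┌─┘ ╵ │
│↳ → → → → ↑│ │     │
└───────────┴─┴─────┘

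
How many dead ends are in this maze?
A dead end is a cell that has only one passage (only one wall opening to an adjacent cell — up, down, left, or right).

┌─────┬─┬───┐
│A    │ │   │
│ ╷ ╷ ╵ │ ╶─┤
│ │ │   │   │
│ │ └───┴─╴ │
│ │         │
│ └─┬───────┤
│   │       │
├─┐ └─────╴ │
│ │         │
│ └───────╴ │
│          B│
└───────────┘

Checking each cell for number of passages:

Dead ends found at positions:
  (0, 3)
  (0, 5)
  (3, 2)
  (4, 0)
Total dead ends: 4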